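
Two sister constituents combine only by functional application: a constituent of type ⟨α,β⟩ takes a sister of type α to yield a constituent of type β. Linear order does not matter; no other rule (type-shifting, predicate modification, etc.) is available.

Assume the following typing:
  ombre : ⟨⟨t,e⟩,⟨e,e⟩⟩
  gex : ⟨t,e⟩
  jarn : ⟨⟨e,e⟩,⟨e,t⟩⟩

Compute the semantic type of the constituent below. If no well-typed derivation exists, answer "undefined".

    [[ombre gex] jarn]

At [ombre gex], ombre : ⟨⟨t,e⟩,⟨e,e⟩⟩ takes gex : ⟨t,e⟩, giving ⟨e,e⟩.
At [[ombre gex] jarn], jarn : ⟨⟨e,e⟩,⟨e,t⟩⟩ takes [ombre gex] : ⟨e,e⟩, giving ⟨e,t⟩.

⟨e,t⟩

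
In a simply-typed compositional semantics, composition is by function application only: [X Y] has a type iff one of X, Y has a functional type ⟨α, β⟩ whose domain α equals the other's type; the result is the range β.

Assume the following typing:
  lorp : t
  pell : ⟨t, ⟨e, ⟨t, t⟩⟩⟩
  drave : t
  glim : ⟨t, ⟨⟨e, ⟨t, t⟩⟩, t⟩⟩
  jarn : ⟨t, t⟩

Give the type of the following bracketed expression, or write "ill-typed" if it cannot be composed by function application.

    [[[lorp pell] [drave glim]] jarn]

t

[lorp pell] — pell of type ⟨t, ⟨e, ⟨t, t⟩⟩⟩ combines with lorp of type t: type ⟨e, ⟨t, t⟩⟩.
[drave glim] — glim of type ⟨t, ⟨⟨e, ⟨t, t⟩⟩, t⟩⟩ combines with drave of type t: type ⟨⟨e, ⟨t, t⟩⟩, t⟩.
[[lorp pell] [drave glim]] — [drave glim] of type ⟨⟨e, ⟨t, t⟩⟩, t⟩ combines with [lorp pell] of type ⟨e, ⟨t, t⟩⟩: type t.
[[[lorp pell] [drave glim]] jarn] — jarn of type ⟨t, t⟩ combines with [[lorp pell] [drave glim]] of type t: type t.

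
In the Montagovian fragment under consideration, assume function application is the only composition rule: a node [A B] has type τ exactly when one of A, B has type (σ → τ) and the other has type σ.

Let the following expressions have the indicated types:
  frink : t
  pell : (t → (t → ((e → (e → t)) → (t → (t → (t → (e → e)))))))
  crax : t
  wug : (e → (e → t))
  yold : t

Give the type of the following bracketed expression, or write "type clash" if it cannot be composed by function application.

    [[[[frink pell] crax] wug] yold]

(t → (t → (e → e)))

At [frink pell], pell : (t → (t → ((e → (e → t)) → (t → (t → (t → (e → e))))))) takes frink : t, giving (t → ((e → (e → t)) → (t → (t → (t → (e → e)))))).
At [[frink pell] crax], [frink pell] : (t → ((e → (e → t)) → (t → (t → (t → (e → e)))))) takes crax : t, giving ((e → (e → t)) → (t → (t → (t → (e → e))))).
At [[[frink pell] crax] wug], [[frink pell] crax] : ((e → (e → t)) → (t → (t → (t → (e → e))))) takes wug : (e → (e → t)), giving (t → (t → (t → (e → e)))).
At [[[[frink pell] crax] wug] yold], [[[frink pell] crax] wug] : (t → (t → (t → (e → e)))) takes yold : t, giving (t → (t → (e → e))).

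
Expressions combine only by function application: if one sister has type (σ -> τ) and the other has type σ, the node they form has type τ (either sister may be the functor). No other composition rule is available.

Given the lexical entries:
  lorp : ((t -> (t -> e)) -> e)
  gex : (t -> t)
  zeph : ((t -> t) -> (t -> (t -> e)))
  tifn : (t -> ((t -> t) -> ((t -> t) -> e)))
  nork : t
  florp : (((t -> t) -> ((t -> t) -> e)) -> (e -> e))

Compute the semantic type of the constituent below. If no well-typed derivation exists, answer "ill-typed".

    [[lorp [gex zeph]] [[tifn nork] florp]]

[gex zeph]: zeph is ((t -> t) -> (t -> (t -> e))), gex is (t -> t); result (t -> (t -> e)).
[lorp [gex zeph]]: lorp is ((t -> (t -> e)) -> e), [gex zeph] is (t -> (t -> e)); result e.
[tifn nork]: tifn is (t -> ((t -> t) -> ((t -> t) -> e))), nork is t; result ((t -> t) -> ((t -> t) -> e)).
[[tifn nork] florp]: florp is (((t -> t) -> ((t -> t) -> e)) -> (e -> e)), [tifn nork] is ((t -> t) -> ((t -> t) -> e)); result (e -> e).
[[lorp [gex zeph]] [[tifn nork] florp]]: [[tifn nork] florp] is (e -> e), [lorp [gex zeph]] is e; result e.

e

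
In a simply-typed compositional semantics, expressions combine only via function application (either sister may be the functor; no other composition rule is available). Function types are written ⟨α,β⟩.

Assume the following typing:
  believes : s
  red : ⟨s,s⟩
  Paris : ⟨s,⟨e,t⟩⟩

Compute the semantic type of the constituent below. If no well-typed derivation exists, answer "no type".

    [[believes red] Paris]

At [believes red], red : ⟨s,s⟩ takes believes : s, giving s.
At [[believes red] Paris], Paris : ⟨s,⟨e,t⟩⟩ takes [believes red] : s, giving ⟨e,t⟩.

⟨e,t⟩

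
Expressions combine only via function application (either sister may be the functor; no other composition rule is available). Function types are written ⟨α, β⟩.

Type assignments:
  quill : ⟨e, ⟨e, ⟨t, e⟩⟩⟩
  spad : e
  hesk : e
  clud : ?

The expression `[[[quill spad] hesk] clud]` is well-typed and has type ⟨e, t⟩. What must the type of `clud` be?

⟨⟨t, e⟩, ⟨e, t⟩⟩

[[[quill spad] hesk] clud] is required to be ⟨e, t⟩. [[quill spad] hesk] : ⟨t, e⟩ cannot yield ⟨e, t⟩ as functor, so clud : ⟨⟨t, e⟩, ⟨e, t⟩⟩.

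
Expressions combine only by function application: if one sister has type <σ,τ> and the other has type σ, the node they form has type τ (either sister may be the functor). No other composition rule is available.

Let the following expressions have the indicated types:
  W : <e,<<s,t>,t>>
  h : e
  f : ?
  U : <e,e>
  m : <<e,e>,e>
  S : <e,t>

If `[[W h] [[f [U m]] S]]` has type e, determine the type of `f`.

For [[W h] [[f [U m]] S]] to have type e with [W h] of type <<s,t>,t>, [[f [U m]] S] must be the function: [[f [U m]] S] : <<<s,t>,t>,e>.
For [[f [U m]] S] to have type <<<s,t>,t>,e> with S of type <e,t>, [f [U m]] must be the function: [f [U m]] : <<e,t>,<<<s,t>,t>,e>>.
For [f [U m]] to have type <<e,t>,<<<s,t>,t>,e>> with [U m] of type e, f must be the function: f : <e,<<e,t>,<<<s,t>,t>,e>>>.

<e,<<e,t>,<<<s,t>,t>,e>>>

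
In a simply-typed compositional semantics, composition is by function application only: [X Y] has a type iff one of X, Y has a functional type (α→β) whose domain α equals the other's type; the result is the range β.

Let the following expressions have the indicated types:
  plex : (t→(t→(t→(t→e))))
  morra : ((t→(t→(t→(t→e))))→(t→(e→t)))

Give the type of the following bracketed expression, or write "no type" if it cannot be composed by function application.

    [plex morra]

[plex morra]: ((t→(t→(t→(t→e))))→(t→(e→t))) applied to (t→(t→(t→(t→e)))) yields (t→(e→t)).

(t→(e→t))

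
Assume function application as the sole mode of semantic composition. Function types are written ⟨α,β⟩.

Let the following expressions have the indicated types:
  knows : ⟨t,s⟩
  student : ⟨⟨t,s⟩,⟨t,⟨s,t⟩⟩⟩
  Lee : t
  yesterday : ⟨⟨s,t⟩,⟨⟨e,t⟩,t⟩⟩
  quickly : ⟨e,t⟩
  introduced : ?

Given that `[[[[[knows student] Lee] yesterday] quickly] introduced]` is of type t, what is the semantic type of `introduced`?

[[[[[knows student] Lee] yesterday] quickly] introduced] is required to be t. [[[[knows student] Lee] yesterday] quickly] : t cannot yield t as functor, so introduced : ⟨t,t⟩.

⟨t,t⟩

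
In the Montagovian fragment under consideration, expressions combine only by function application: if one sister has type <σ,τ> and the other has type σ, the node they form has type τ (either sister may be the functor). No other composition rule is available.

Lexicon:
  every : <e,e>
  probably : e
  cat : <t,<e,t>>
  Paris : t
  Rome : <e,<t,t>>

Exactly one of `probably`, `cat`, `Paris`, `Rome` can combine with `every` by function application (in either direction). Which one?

probably

probably — combines: every : <e,e> takes probably : e as argument, giving e.
cat : <t,<e,t>> — every needs e; cat needs t; neither fits.
Paris : t — every needs e; Paris needs nothing (atomic); neither fits.
Rome : <e,<t,t>> — every needs e; Rome needs e; neither fits.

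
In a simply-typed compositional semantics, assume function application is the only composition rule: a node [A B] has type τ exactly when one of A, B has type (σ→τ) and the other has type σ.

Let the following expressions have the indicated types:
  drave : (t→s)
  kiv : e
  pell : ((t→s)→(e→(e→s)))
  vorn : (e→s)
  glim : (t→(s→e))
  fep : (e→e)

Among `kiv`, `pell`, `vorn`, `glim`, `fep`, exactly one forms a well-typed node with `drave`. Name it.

kiv : e — no; drave wants t, and kiv wants nothing (atomic).
pell — combines: pell : ((t→s)→(e→(e→s))) takes drave : (t→s) as argument, giving (e→(e→s)).
vorn : (e→s) — no; drave wants t, and vorn wants e.
glim : (t→(s→e)) — no; drave wants t, and glim wants t.
fep : (e→e) — no; drave wants t, and fep wants e.

pell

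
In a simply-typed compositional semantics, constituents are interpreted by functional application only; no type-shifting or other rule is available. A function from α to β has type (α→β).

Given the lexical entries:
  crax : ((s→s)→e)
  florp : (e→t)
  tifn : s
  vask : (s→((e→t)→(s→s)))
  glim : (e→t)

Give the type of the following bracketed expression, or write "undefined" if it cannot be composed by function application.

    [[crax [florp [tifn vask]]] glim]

[tifn vask]: (s→((e→t)→(s→s))) applied to s yields ((e→t)→(s→s)).
[florp [tifn vask]]: ((e→t)→(s→s)) applied to (e→t) yields (s→s).
[crax [florp [tifn vask]]]: ((s→s)→e) applied to (s→s) yields e.
[[crax [florp [tifn vask]]] glim]: (e→t) applied to e yields t.

t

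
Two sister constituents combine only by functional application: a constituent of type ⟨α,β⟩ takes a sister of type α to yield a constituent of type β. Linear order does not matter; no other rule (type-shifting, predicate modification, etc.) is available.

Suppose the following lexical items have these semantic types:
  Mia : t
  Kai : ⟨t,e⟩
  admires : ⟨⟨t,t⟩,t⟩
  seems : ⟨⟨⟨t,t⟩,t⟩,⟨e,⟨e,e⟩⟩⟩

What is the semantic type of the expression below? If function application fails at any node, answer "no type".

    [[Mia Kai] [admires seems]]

[Mia Kai]: Kai is ⟨t,e⟩, Mia is t; result e.
[admires seems]: seems is ⟨⟨⟨t,t⟩,t⟩,⟨e,⟨e,e⟩⟩⟩, admires is ⟨⟨t,t⟩,t⟩; result ⟨e,⟨e,e⟩⟩.
[[Mia Kai] [admires seems]]: [admires seems] is ⟨e,⟨e,e⟩⟩, [Mia Kai] is e; result ⟨e,e⟩.

⟨e,e⟩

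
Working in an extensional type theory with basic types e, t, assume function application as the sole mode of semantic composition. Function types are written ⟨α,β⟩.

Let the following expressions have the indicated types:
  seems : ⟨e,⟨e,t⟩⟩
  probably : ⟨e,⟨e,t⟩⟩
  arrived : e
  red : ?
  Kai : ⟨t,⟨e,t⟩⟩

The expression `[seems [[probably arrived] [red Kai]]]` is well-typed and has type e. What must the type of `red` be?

⟨⟨t,⟨e,t⟩⟩,⟨⟨e,t⟩,⟨⟨e,⟨e,t⟩⟩,e⟩⟩⟩

For [seems [[probably arrived] [red Kai]]] to have type e with seems of type ⟨e,⟨e,t⟩⟩, [[probably arrived] [red Kai]] must be the function: [[probably arrived] [red Kai]] : ⟨⟨e,⟨e,t⟩⟩,e⟩.
For [[probably arrived] [red Kai]] to have type ⟨⟨e,⟨e,t⟩⟩,e⟩ with [probably arrived] of type ⟨e,t⟩, [red Kai] must be the function: [red Kai] : ⟨⟨e,t⟩,⟨⟨e,⟨e,t⟩⟩,e⟩⟩.
For [red Kai] to have type ⟨⟨e,t⟩,⟨⟨e,⟨e,t⟩⟩,e⟩⟩ with Kai of type ⟨t,⟨e,t⟩⟩, red must be the function: red : ⟨⟨t,⟨e,t⟩⟩,⟨⟨e,t⟩,⟨⟨e,⟨e,t⟩⟩,e⟩⟩⟩.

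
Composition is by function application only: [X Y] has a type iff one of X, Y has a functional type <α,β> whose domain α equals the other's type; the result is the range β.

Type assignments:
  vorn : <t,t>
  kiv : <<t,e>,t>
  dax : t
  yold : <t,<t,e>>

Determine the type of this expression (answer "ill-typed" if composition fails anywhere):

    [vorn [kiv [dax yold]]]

t

[dax yold] — yold of type <t,<t,e>> combines with dax of type t: type <t,e>.
[kiv [dax yold]] — kiv of type <<t,e>,t> combines with [dax yold] of type <t,e>: type t.
[vorn [kiv [dax yold]]] — vorn of type <t,t> combines with [kiv [dax yold]] of type t: type t.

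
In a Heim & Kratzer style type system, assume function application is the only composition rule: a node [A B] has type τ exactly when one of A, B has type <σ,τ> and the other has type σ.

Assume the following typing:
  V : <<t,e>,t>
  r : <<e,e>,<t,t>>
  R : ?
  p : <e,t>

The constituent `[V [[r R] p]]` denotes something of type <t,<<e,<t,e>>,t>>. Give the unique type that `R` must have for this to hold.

<<<e,e>,<t,t>>,<<e,t>,<<<t,e>,t>,<t,<<e,<t,e>>,t>>>>>

[V [[r R] p]] is required to be <t,<<e,<t,e>>,t>>. V : <<t,e>,t> cannot yield <t,<<e,<t,e>>,t>> as functor, so [[r R] p] : <<<t,e>,t>,<t,<<e,<t,e>>,t>>>.
[[r R] p] is required to be <<<t,e>,t>,<t,<<e,<t,e>>,t>>>. p : <e,t> cannot yield <<<t,e>,t>,<t,<<e,<t,e>>,t>>> as functor, so [r R] : <<e,t>,<<<t,e>,t>,<t,<<e,<t,e>>,t>>>>.
[r R] is required to be <<e,t>,<<<t,e>,t>,<t,<<e,<t,e>>,t>>>>. r : <<e,e>,<t,t>> cannot yield <<e,t>,<<<t,e>,t>,<t,<<e,<t,e>>,t>>>> as functor, so R : <<<e,e>,<t,t>>,<<e,t>,<<<t,e>,t>,<t,<<e,<t,e>>,t>>>>>.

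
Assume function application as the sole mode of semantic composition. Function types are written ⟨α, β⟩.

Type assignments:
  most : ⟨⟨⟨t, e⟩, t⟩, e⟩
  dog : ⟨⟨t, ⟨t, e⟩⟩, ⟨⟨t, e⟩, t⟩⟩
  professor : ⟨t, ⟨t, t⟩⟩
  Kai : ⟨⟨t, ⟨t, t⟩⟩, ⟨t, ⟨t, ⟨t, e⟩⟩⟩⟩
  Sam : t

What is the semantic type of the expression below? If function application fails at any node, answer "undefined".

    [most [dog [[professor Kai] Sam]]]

[professor Kai]: ⟨⟨t, ⟨t, t⟩⟩, ⟨t, ⟨t, ⟨t, e⟩⟩⟩⟩ applied to ⟨t, ⟨t, t⟩⟩ yields ⟨t, ⟨t, ⟨t, e⟩⟩⟩.
[[professor Kai] Sam]: ⟨t, ⟨t, ⟨t, e⟩⟩⟩ applied to t yields ⟨t, ⟨t, e⟩⟩.
[dog [[professor Kai] Sam]]: ⟨⟨t, ⟨t, e⟩⟩, ⟨⟨t, e⟩, t⟩⟩ applied to ⟨t, ⟨t, e⟩⟩ yields ⟨⟨t, e⟩, t⟩.
[most [dog [[professor Kai] Sam]]]: ⟨⟨⟨t, e⟩, t⟩, e⟩ applied to ⟨⟨t, e⟩, t⟩ yields e.

e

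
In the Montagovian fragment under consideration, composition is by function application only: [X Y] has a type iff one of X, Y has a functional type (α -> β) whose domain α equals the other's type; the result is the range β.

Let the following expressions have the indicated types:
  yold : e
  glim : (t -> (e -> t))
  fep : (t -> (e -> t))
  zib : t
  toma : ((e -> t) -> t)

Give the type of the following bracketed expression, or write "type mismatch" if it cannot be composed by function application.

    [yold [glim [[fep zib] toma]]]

[fep zib] — fep of type (t -> (e -> t)) combines with zib of type t: type (e -> t).
[[fep zib] toma] — toma of type ((e -> t) -> t) combines with [fep zib] of type (e -> t): type t.
[glim [[fep zib] toma]] — glim of type (t -> (e -> t)) combines with [[fep zib] toma] of type t: type (e -> t).
[yold [glim [[fep zib] toma]]] — [glim [[fep zib] toma]] of type (e -> t) combines with yold of type e: type t.

t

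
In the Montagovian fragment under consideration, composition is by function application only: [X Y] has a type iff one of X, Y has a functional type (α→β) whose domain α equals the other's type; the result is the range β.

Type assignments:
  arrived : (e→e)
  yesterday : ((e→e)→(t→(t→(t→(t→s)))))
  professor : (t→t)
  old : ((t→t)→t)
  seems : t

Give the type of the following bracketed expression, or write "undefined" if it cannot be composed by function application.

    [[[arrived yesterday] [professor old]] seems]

(t→(t→s))

[arrived yesterday]: functor yesterday : ((e→e)→(t→(t→(t→(t→s))))), argument arrived : (e→e); result (t→(t→(t→(t→s)))).
[professor old]: functor old : ((t→t)→t), argument professor : (t→t); result t.
[[arrived yesterday] [professor old]]: functor [arrived yesterday] : (t→(t→(t→(t→s)))), argument [professor old] : t; result (t→(t→(t→s))).
[[[arrived yesterday] [professor old]] seems]: functor [[arrived yesterday] [professor old]] : (t→(t→(t→s))), argument seems : t; result (t→(t→s)).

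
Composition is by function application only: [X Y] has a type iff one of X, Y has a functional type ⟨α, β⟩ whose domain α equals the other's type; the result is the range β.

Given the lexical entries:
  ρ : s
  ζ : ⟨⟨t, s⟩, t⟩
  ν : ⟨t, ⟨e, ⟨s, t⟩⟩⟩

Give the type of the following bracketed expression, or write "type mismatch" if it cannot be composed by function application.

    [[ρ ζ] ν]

At [ρ ζ]: neither s nor ⟨⟨t, s⟩, t⟩ can take the other as argument; the node is ill-typed.

type mismatch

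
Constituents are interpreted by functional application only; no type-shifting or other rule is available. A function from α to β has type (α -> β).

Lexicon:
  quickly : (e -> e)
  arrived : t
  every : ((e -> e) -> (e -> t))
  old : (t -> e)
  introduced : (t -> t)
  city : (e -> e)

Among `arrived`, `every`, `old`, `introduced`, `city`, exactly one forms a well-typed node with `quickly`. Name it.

every

arrived : t — quickly needs e; arrived needs nothing (atomic); neither fits.
every — combines: every : ((e -> e) -> (e -> t)) takes quickly : (e -> e) as argument, giving (e -> t).
old : (t -> e) — quickly needs e; old needs t; neither fits.
introduced : (t -> t) — quickly needs e; introduced needs t; neither fits.
city : (e -> e) — quickly needs e; city needs e; neither fits.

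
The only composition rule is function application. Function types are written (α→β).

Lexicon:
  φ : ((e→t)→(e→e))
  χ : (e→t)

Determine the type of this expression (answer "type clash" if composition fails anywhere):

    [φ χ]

At [φ χ], φ : ((e→t)→(e→e)) takes χ : (e→t), giving (e→e).

(e→e)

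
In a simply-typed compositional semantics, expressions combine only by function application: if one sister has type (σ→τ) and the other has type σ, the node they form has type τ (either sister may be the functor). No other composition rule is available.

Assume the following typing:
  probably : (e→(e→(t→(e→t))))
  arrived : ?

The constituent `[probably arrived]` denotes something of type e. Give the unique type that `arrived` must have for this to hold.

((e→(e→(t→(e→t))))→e)

[probably arrived] must have type e. The sister probably has type (e→(e→(t→(e→t)))); that is not a function onto e, so arrived must be the functor, of type ((e→(e→(t→(e→t))))→e).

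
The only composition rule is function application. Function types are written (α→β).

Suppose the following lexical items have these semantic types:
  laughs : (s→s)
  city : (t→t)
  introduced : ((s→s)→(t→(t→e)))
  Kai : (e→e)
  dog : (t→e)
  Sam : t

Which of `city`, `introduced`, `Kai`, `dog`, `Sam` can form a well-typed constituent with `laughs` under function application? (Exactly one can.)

introduced

city : (t→t) — no; laughs wants s, and city wants t.
introduced — combines: introduced : ((s→s)→(t→(t→e))) takes laughs : (s→s) as argument, giving (t→(t→e)).
Kai : (e→e) — no; laughs wants s, and Kai wants e.
dog : (t→e) — no; laughs wants s, and dog wants t.
Sam : t — no; laughs wants s, and Sam wants nothing (atomic).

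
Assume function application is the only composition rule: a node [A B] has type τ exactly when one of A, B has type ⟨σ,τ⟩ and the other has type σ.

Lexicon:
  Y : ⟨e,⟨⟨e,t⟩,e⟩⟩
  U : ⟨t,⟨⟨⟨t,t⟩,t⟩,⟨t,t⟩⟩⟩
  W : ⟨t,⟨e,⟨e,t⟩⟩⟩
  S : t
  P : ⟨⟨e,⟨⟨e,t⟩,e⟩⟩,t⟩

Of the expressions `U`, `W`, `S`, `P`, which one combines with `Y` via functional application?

P

U : ⟨t,⟨⟨⟨t,t⟩,t⟩,⟨t,t⟩⟩⟩ — neither side's domain matches the other.
W : ⟨t,⟨e,⟨e,t⟩⟩⟩ — neither side's domain matches the other.
S : t — neither side's domain matches the other.
P — combines: P : ⟨⟨e,⟨⟨e,t⟩,e⟩⟩,t⟩ takes Y : ⟨e,⟨⟨e,t⟩,e⟩⟩ as argument, giving t.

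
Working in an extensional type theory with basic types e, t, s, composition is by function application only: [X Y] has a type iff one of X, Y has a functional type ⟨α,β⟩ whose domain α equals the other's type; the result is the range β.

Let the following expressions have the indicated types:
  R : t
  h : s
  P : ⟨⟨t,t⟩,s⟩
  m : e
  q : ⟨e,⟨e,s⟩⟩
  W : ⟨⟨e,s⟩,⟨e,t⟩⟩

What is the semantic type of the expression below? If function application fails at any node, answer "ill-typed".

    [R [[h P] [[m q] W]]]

At [h P]: neither s nor ⟨⟨t,t⟩,s⟩ can take the other as argument; the node is ill-typed.

ill-typed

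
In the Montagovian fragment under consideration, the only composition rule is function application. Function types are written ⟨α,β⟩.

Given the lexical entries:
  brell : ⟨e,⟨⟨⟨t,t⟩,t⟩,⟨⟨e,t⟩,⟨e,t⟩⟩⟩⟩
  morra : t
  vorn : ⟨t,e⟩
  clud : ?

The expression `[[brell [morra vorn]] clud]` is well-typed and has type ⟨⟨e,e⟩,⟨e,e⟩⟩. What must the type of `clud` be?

At [[brell [morra vorn]] clud] (required: ⟨⟨e,e⟩,⟨e,e⟩⟩): [brell [morra vorn]] is ⟨⟨⟨t,t⟩,t⟩,⟨⟨e,t⟩,⟨e,t⟩⟩⟩, which is not a function with range ⟨⟨e,e⟩,⟨e,e⟩⟩; hence clud is the functor — type ⟨⟨⟨⟨t,t⟩,t⟩,⟨⟨e,t⟩,⟨e,t⟩⟩⟩,⟨⟨e,e⟩,⟨e,e⟩⟩⟩.

⟨⟨⟨⟨t,t⟩,t⟩,⟨⟨e,t⟩,⟨e,t⟩⟩⟩,⟨⟨e,e⟩,⟨e,e⟩⟩⟩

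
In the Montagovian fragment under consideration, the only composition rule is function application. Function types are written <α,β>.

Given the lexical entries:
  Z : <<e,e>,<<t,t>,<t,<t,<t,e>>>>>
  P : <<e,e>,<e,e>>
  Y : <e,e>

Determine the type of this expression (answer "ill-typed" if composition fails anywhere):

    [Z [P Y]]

<<t,t>,<t,<t,<t,e>>>>

At [P Y], P : <<e,e>,<e,e>> takes Y : <e,e>, giving <e,e>.
At [Z [P Y]], Z : <<e,e>,<<t,t>,<t,<t,<t,e>>>>> takes [P Y] : <e,e>, giving <<t,t>,<t,<t,<t,e>>>>.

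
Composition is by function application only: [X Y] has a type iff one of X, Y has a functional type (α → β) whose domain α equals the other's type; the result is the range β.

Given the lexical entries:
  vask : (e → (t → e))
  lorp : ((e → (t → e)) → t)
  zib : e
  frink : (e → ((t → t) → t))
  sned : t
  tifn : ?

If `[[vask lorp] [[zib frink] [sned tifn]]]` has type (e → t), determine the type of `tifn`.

At [[vask lorp] [[zib frink] [sned tifn]]] (required: (e → t)): [vask lorp] is t, which is not a function with range (e → t); hence [[zib frink] [sned tifn]] is the functor — type (t → (e → t)).
At [[zib frink] [sned tifn]] (required: (t → (e → t))): [zib frink] is ((t → t) → t), which is not a function with range (t → (e → t)); hence [sned tifn] is the functor — type (((t → t) → t) → (t → (e → t))).
At [sned tifn] (required: (((t → t) → t) → (t → (e → t)))): sned is t, which is not a function with range (((t → t) → t) → (t → (e → t))); hence tifn is the functor — type (t → (((t → t) → t) → (t → (e → t)))).

(t → (((t → t) → t) → (t → (e → t))))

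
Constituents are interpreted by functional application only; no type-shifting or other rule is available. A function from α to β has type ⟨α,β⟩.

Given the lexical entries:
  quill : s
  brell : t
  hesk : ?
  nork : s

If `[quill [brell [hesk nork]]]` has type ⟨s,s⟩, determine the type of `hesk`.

⟨s,⟨t,⟨s,⟨s,s⟩⟩⟩⟩

At [quill [brell [hesk nork]]] (required: ⟨s,s⟩): quill is s, which is not a function with range ⟨s,s⟩; hence [brell [hesk nork]] is the functor — type ⟨s,⟨s,s⟩⟩.
At [brell [hesk nork]] (required: ⟨s,⟨s,s⟩⟩): brell is t, which is not a function with range ⟨s,⟨s,s⟩⟩; hence [hesk nork] is the functor — type ⟨t,⟨s,⟨s,s⟩⟩⟩.
At [hesk nork] (required: ⟨t,⟨s,⟨s,s⟩⟩⟩): nork is s, which is not a function with range ⟨t,⟨s,⟨s,s⟩⟩⟩; hence hesk is the functor — type ⟨s,⟨t,⟨s,⟨s,s⟩⟩⟩⟩.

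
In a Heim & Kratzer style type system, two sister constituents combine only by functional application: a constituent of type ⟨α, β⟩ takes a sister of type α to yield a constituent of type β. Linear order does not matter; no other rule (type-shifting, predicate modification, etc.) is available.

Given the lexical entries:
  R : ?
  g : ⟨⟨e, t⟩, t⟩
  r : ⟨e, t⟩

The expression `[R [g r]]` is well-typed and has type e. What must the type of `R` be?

[R [g r]] must have type e. The sister [g r] has type t; that is not a function onto e, so R must be the functor, of type ⟨t, e⟩.

⟨t, e⟩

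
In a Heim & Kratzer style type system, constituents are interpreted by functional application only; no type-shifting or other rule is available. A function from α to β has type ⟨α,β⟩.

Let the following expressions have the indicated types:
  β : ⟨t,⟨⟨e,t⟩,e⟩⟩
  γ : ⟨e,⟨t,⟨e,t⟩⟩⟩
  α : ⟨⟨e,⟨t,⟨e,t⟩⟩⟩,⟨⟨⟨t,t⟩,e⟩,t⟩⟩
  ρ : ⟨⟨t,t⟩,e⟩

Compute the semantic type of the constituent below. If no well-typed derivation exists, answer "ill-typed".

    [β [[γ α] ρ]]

⟨⟨e,t⟩,e⟩

[γ α]: functor α : ⟨⟨e,⟨t,⟨e,t⟩⟩⟩,⟨⟨⟨t,t⟩,e⟩,t⟩⟩, argument γ : ⟨e,⟨t,⟨e,t⟩⟩⟩; result ⟨⟨⟨t,t⟩,e⟩,t⟩.
[[γ α] ρ]: functor [γ α] : ⟨⟨⟨t,t⟩,e⟩,t⟩, argument ρ : ⟨⟨t,t⟩,e⟩; result t.
[β [[γ α] ρ]]: functor β : ⟨t,⟨⟨e,t⟩,e⟩⟩, argument [[γ α] ρ] : t; result ⟨⟨e,t⟩,e⟩.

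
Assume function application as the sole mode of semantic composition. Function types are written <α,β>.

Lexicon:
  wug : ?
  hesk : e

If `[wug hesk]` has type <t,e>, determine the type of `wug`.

[wug hesk] is required to be <t,e>. hesk : e cannot yield <t,e> as functor, so wug : <e,<t,e>>.

<e,<t,e>>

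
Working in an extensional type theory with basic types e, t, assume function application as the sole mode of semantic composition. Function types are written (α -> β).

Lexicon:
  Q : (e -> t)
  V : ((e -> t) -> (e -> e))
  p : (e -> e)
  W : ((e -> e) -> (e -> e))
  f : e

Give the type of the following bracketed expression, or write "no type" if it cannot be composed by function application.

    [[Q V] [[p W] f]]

[Q V] — V of type ((e -> t) -> (e -> e)) combines with Q of type (e -> t): type (e -> e).
[p W] — W of type ((e -> e) -> (e -> e)) combines with p of type (e -> e): type (e -> e).
[[p W] f] — [p W] of type (e -> e) combines with f of type e: type e.
[[Q V] [[p W] f]] — [Q V] of type (e -> e) combines with [[p W] f] of type e: type e.

e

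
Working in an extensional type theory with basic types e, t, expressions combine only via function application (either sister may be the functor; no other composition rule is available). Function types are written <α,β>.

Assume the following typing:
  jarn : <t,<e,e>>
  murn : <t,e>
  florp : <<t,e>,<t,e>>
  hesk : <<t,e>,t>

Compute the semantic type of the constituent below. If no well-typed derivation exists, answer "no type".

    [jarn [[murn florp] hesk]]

At [murn florp], florp : <<t,e>,<t,e>> takes murn : <t,e>, giving <t,e>.
At [[murn florp] hesk], hesk : <<t,e>,t> takes [murn florp] : <t,e>, giving t.
At [jarn [[murn florp] hesk]], jarn : <t,<e,e>> takes [[murn florp] hesk] : t, giving <e,e>.

<e,e>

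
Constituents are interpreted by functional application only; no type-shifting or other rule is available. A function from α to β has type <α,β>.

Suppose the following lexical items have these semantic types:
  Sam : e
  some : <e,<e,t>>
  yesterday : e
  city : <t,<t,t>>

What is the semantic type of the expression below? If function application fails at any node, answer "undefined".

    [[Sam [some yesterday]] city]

<t,t>

[some yesterday] — some of type <e,<e,t>> combines with yesterday of type e: type <e,t>.
[Sam [some yesterday]] — [some yesterday] of type <e,t> combines with Sam of type e: type t.
[[Sam [some yesterday]] city] — city of type <t,<t,t>> combines with [Sam [some yesterday]] of type t: type <t,t>.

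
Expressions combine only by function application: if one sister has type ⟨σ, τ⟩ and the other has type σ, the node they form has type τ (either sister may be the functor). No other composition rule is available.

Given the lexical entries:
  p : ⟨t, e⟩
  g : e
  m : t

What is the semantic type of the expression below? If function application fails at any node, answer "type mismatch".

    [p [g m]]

type mismatch

[g m]: e and t cannot combine by function application — type clash.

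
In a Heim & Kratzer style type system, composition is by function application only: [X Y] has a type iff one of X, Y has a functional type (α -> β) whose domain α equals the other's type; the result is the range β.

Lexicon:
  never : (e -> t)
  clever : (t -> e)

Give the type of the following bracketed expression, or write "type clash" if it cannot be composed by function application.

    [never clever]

At [never clever]: neither (e -> t) nor (t -> e) can take the other as argument; the node is ill-typed.

type clash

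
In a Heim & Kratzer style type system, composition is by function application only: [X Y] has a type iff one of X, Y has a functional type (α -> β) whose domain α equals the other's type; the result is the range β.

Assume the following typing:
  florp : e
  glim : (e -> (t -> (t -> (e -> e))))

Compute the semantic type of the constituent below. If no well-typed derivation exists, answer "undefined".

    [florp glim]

[florp glim]: functor glim : (e -> (t -> (t -> (e -> e)))), argument florp : e; result (t -> (t -> (e -> e))).

(t -> (t -> (e -> e)))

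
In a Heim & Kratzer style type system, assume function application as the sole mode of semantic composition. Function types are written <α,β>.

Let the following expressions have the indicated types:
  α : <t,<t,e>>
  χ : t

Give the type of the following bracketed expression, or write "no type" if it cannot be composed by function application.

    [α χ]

<t,e>

[α χ]: functor α : <t,<t,e>>, argument χ : t; result <t,e>.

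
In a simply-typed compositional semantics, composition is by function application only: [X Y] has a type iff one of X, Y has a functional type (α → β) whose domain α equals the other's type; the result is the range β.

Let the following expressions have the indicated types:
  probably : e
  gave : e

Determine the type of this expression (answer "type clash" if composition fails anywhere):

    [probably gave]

[probably gave]: e and e cannot combine by function application — type clash.

type clash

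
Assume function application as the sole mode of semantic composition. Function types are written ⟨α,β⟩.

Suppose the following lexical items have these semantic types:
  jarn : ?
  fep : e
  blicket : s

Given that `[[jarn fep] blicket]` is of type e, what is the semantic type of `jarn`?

For [[jarn fep] blicket] to have type e with blicket of type s, [jarn fep] must be the function: [jarn fep] : ⟨s,e⟩.
For [jarn fep] to have type ⟨s,e⟩ with fep of type e, jarn must be the function: jarn : ⟨e,⟨s,e⟩⟩.

⟨e,⟨s,e⟩⟩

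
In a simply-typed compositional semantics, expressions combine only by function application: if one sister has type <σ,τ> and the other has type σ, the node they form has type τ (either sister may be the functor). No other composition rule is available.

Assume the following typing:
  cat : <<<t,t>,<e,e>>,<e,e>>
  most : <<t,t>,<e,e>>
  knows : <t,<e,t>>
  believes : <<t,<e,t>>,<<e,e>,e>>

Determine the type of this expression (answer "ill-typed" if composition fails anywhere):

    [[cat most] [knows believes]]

[cat most]: <<<t,t>,<e,e>>,<e,e>> applied to <<t,t>,<e,e>> yields <e,e>.
[knows believes]: <<t,<e,t>>,<<e,e>,e>> applied to <t,<e,t>> yields <<e,e>,e>.
[[cat most] [knows believes]]: <<e,e>,e> applied to <e,e> yields e.

e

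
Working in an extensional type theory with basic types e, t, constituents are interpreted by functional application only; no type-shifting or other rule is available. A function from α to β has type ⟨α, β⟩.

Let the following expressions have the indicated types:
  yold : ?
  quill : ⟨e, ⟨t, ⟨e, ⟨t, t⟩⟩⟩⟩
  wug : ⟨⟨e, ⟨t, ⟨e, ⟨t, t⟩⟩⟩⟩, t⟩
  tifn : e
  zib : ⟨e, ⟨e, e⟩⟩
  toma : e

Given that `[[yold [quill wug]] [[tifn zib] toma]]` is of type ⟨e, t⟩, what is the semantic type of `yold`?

⟨t, ⟨e, ⟨e, t⟩⟩⟩

For [[yold [quill wug]] [[tifn zib] toma]] to have type ⟨e, t⟩ with [[tifn zib] toma] of type e, [yold [quill wug]] must be the function: [yold [quill wug]] : ⟨e, ⟨e, t⟩⟩.
For [yold [quill wug]] to have type ⟨e, ⟨e, t⟩⟩ with [quill wug] of type t, yold must be the function: yold : ⟨t, ⟨e, ⟨e, t⟩⟩⟩.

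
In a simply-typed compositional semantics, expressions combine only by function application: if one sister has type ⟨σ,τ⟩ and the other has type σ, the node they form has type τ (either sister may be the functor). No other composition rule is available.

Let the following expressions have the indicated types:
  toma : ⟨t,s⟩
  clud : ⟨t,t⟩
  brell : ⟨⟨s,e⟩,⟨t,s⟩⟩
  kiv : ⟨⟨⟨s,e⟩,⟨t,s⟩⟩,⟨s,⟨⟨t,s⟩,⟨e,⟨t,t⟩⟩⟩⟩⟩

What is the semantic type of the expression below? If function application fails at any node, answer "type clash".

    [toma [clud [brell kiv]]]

type clash

At [brell kiv], kiv : ⟨⟨⟨s,e⟩,⟨t,s⟩⟩,⟨s,⟨⟨t,s⟩,⟨e,⟨t,t⟩⟩⟩⟩⟩ takes brell : ⟨⟨s,e⟩,⟨t,s⟩⟩, giving ⟨s,⟨⟨t,s⟩,⟨e,⟨t,t⟩⟩⟩⟩.
[clud [brell kiv]]: ⟨t,t⟩ and ⟨s,⟨⟨t,s⟩,⟨e,⟨t,t⟩⟩⟩⟩ cannot combine by function application — type clash.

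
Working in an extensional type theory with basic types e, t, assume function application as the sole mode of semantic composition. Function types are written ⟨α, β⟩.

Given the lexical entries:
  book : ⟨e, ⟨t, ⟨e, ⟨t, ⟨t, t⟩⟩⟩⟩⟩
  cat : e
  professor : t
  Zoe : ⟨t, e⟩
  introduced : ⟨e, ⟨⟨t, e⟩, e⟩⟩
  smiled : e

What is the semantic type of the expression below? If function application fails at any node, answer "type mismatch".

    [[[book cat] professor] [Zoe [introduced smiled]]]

[book cat] — book of type ⟨e, ⟨t, ⟨e, ⟨t, ⟨t, t⟩⟩⟩⟩⟩ combines with cat of type e: type ⟨t, ⟨e, ⟨t, ⟨t, t⟩⟩⟩⟩.
[[book cat] professor] — [book cat] of type ⟨t, ⟨e, ⟨t, ⟨t, t⟩⟩⟩⟩ combines with professor of type t: type ⟨e, ⟨t, ⟨t, t⟩⟩⟩.
[introduced smiled] — introduced of type ⟨e, ⟨⟨t, e⟩, e⟩⟩ combines with smiled of type e: type ⟨⟨t, e⟩, e⟩.
[Zoe [introduced smiled]] — [introduced smiled] of type ⟨⟨t, e⟩, e⟩ combines with Zoe of type ⟨t, e⟩: type e.
[[[book cat] professor] [Zoe [introduced smiled]]] — [[book cat] professor] of type ⟨e, ⟨t, ⟨t, t⟩⟩⟩ combines with [Zoe [introduced smiled]] of type e: type ⟨t, ⟨t, t⟩⟩.

⟨t, ⟨t, t⟩⟩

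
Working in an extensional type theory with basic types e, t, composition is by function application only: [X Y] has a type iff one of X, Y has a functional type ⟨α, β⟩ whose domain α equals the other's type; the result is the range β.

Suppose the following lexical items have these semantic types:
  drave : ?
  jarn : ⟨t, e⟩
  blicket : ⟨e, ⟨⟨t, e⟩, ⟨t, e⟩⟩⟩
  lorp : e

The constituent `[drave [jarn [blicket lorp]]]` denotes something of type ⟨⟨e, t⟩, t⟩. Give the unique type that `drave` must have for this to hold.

⟨⟨t, e⟩, ⟨⟨e, t⟩, t⟩⟩

[drave [jarn [blicket lorp]]] must have type ⟨⟨e, t⟩, t⟩. The sister [jarn [blicket lorp]] has type ⟨t, e⟩; that is not a function onto ⟨⟨e, t⟩, t⟩, so drave must be the functor, of type ⟨⟨t, e⟩, ⟨⟨e, t⟩, t⟩⟩.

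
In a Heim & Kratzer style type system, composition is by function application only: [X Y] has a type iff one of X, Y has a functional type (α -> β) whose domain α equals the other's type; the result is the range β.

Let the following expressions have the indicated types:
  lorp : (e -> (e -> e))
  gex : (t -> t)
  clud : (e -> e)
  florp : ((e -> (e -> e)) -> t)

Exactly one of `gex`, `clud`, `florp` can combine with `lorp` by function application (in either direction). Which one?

gex : (t -> t) — neither side's domain matches the other.
clud : (e -> e) — neither side's domain matches the other.
florp — combines: florp : ((e -> (e -> e)) -> t) takes lorp : (e -> (e -> e)) as argument, giving t.

florp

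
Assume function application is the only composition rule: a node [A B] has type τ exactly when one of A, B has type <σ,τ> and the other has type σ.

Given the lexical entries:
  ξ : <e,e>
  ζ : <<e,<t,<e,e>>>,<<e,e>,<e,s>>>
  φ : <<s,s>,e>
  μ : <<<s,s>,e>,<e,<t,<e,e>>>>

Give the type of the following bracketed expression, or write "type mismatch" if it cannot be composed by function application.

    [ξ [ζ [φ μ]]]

[φ μ]: functor μ : <<<s,s>,e>,<e,<t,<e,e>>>>, argument φ : <<s,s>,e>; result <e,<t,<e,e>>>.
[ζ [φ μ]]: functor ζ : <<e,<t,<e,e>>>,<<e,e>,<e,s>>>, argument [φ μ] : <e,<t,<e,e>>>; result <<e,e>,<e,s>>.
[ξ [ζ [φ μ]]]: functor [ζ [φ μ]] : <<e,e>,<e,s>>, argument ξ : <e,e>; result <e,s>.

<e,s>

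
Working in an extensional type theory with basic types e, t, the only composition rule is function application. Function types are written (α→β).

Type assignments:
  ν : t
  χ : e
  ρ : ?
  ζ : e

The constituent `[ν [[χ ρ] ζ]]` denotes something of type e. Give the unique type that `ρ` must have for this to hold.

(e→(e→(t→e)))

[ν [[χ ρ] ζ]] must have type e. The sister ν has type t; that is not a function onto e, so [[χ ρ] ζ] must be the functor, of type (t→e).
[[χ ρ] ζ] must have type (t→e). The sister ζ has type e; that is not a function onto (t→e), so [χ ρ] must be the functor, of type (e→(t→e)).
[χ ρ] must have type (e→(t→e)). The sister χ has type e; that is not a function onto (e→(t→e)), so ρ must be the functor, of type (e→(e→(t→e))).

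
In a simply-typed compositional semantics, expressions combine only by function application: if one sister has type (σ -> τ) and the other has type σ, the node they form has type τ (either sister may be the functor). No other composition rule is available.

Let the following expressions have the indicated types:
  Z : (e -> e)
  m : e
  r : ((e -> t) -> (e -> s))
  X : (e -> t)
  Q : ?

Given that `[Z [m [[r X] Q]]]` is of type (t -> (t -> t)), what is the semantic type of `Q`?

For [Z [m [[r X] Q]]] to have type (t -> (t -> t)) with Z of type (e -> e), [m [[r X] Q]] must be the function: [m [[r X] Q]] : ((e -> e) -> (t -> (t -> t))).
For [m [[r X] Q]] to have type ((e -> e) -> (t -> (t -> t))) with m of type e, [[r X] Q] must be the function: [[r X] Q] : (e -> ((e -> e) -> (t -> (t -> t)))).
For [[r X] Q] to have type (e -> ((e -> e) -> (t -> (t -> t)))) with [r X] of type (e -> s), Q must be the function: Q : ((e -> s) -> (e -> ((e -> e) -> (t -> (t -> t))))).

((e -> s) -> (e -> ((e -> e) -> (t -> (t -> t)))))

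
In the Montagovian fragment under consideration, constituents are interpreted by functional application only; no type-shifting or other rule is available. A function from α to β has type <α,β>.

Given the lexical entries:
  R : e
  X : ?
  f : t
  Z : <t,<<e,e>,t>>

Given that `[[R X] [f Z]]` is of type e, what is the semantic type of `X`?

For [[R X] [f Z]] to have type e with [f Z] of type <<e,e>,t>, [R X] must be the function: [R X] : <<<e,e>,t>,e>.
For [R X] to have type <<<e,e>,t>,e> with R of type e, X must be the function: X : <e,<<<e,e>,t>,e>>.

<e,<<<e,e>,t>,e>>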